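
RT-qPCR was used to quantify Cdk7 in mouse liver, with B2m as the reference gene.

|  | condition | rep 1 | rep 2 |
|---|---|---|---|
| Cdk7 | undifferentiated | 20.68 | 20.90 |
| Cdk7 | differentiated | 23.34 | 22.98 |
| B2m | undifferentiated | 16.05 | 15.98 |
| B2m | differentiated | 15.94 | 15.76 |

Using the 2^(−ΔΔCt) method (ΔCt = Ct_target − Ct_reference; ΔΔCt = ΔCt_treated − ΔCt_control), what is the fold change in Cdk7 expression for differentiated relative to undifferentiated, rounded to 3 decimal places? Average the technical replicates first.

0.173

Mean Ct: Cdk7 undifferentiated 20.790; Cdk7 differentiated 23.160; B2m undifferentiated 16.015; B2m differentiated 15.850
ΔCt(undifferentiated) = 20.790 − 16.015 = 4.775
ΔCt(differentiated) = 23.160 − 15.850 = 7.310
ΔΔCt = 7.310 − 4.775 = 2.535
Fold change = 2^(−2.535) = 0.1725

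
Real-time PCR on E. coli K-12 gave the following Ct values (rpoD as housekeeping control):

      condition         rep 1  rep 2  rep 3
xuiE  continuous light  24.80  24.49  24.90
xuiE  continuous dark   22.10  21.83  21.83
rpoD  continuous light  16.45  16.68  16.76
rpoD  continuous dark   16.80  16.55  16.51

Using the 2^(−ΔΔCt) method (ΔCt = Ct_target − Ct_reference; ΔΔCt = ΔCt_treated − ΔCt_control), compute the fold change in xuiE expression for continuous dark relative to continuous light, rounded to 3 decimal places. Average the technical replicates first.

Mean Ct: xuiE continuous light 24.730; xuiE continuous dark 21.920; rpoD continuous light 16.630; rpoD continuous dark 16.620
ΔCt(continuous light) = 24.730 − 16.630 = 8.100
ΔCt(continuous dark) = 21.920 − 16.620 = 5.300
ΔΔCt = 5.300 − 8.100 = -2.800
Fold change = 2^(−(-2.800)) = 2^2.800 = 6.9644

6.964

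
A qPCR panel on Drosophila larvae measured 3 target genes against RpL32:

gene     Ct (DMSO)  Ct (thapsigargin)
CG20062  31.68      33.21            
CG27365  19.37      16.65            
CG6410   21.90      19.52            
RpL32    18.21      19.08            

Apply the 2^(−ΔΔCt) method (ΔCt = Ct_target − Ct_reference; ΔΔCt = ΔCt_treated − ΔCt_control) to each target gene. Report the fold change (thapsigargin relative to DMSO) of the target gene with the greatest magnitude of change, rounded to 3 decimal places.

CG20062: ΔΔCt = (33.21−19.08) − (31.68−18.21) = 14.13 − 13.47 = 0.66; fold change = 2^-0.66 = 0.633
CG27365: ΔΔCt = (16.65−19.08) − (19.37−18.21) = -2.43 − 1.16 = -3.59; fold change = 2^3.59 = 12.042
CG6410: ΔΔCt = (19.52−19.08) − (21.90−18.21) = 0.44 − 3.69 = -3.25; fold change = 2^3.25 = 9.514
CG27365 has the largest |ΔΔCt| = 3.59.

12.042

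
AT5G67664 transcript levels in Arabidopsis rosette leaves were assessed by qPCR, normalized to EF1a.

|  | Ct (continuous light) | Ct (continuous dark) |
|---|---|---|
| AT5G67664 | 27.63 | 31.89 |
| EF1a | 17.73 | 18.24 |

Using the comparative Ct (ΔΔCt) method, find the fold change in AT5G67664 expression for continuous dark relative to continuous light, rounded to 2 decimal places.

ΔCt(continuous light) = 27.630 − 17.730 = 9.900
ΔCt(continuous dark) = 31.890 − 18.240 = 13.650
ΔΔCt = 13.650 − 9.900 = 3.750
Fold change = 2^(−3.750) = 0.074

0.07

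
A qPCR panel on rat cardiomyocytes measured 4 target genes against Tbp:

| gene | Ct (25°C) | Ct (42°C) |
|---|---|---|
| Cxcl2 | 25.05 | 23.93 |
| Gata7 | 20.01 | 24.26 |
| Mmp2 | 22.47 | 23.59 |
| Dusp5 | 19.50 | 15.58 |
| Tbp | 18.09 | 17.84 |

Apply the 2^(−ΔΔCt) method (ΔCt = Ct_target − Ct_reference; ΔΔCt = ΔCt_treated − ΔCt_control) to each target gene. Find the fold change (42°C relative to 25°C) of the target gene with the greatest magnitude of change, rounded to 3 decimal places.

Cxcl2: ΔΔCt = (23.93−17.84) − (25.05−18.09) = 6.09 − 6.96 = -0.87; fold change = 2^0.87 = 1.828
Gata7: ΔΔCt = (24.26−17.84) − (20.01−18.09) = 6.42 − 1.92 = 4.50; fold change = 2^-4.50 = 0.044
Mmp2: ΔΔCt = (23.59−17.84) − (22.47−18.09) = 5.75 − 4.38 = 1.37; fold change = 2^-1.37 = 0.387
Dusp5: ΔΔCt = (15.58−17.84) − (19.50−18.09) = -2.26 − 1.41 = -3.67; fold change = 2^3.67 = 12.729
Gata7 has the largest |ΔΔCt| = 4.50.

0.044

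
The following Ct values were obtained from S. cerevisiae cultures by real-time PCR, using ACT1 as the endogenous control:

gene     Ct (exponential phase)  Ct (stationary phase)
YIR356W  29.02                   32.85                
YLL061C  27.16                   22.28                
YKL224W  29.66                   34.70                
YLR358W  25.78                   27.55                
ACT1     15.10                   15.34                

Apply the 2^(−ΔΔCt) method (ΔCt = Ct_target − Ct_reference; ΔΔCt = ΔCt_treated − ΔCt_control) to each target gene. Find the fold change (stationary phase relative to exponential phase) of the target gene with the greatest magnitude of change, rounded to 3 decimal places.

YIR356W: ΔΔCt = (32.85−15.34) − (29.02−15.10) = 17.51 − 13.92 = 3.59; fold change = 2^-3.59 = 0.083
YLL061C: ΔΔCt = (22.28−15.34) − (27.16−15.10) = 6.94 − 12.06 = -5.12; fold change = 2^5.12 = 34.776
YKL224W: ΔΔCt = (34.70−15.34) − (29.66−15.10) = 19.36 − 14.56 = 4.80; fold change = 2^-4.80 = 0.036
YLR358W: ΔΔCt = (27.55−15.34) − (25.78−15.10) = 12.21 − 10.68 = 1.53; fold change = 2^-1.53 = 0.346
YLL061C has the largest |ΔΔCt| = 5.12.

34.776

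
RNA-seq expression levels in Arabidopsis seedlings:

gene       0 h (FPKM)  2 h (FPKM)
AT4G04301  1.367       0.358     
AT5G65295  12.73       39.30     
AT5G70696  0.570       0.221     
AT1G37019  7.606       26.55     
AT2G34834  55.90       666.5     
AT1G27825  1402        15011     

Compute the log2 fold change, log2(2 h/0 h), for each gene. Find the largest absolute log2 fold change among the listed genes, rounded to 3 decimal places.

3.576

log2(0.358/1.367) = -1.933  (AT4G04301)
log2(39.30/12.73) = 1.626  (AT5G65295)
log2(0.221/0.570) = -1.367  (AT5G70696)
log2(26.55/7.606) = 1.804  (AT1G37019)
log2(666.5/55.90) = 3.576  (AT2G34834)
log2(15011/1402) = 3.420  (AT1G27825)
The largest magnitude belongs to AT2G34834.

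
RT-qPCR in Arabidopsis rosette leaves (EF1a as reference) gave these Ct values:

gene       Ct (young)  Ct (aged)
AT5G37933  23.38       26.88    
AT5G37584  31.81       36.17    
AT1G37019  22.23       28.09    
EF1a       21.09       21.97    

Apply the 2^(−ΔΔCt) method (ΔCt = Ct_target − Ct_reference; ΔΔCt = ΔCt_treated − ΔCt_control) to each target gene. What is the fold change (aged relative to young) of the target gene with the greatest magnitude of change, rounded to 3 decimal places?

AT5G37933: ΔΔCt = (26.88−21.97) − (23.38−21.09) = 4.91 − 2.29 = 2.62; fold change = 2^-2.62 = 0.163
AT5G37584: ΔΔCt = (36.17−21.97) − (31.81−21.09) = 14.20 − 10.72 = 3.48; fold change = 2^-3.48 = 0.090
AT1G37019: ΔΔCt = (28.09−21.97) − (22.23−21.09) = 6.12 − 1.14 = 4.98; fold change = 2^-4.98 = 0.032
AT1G37019 has the largest |ΔΔCt| = 4.98.

0.032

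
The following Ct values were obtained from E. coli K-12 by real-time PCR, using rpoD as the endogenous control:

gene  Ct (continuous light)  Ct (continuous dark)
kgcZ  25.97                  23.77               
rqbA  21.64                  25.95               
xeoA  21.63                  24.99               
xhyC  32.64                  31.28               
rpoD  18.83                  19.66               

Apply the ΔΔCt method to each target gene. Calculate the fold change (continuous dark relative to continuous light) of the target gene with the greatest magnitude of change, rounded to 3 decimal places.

0.090

kgcZ: ΔΔCt = (23.77−19.66) − (25.97−18.83) = 4.11 − 7.14 = -3.03; fold change = 2^3.03 = 8.168
rqbA: ΔΔCt = (25.95−19.66) − (21.64−18.83) = 6.29 − 2.81 = 3.48; fold change = 2^-3.48 = 0.090
xeoA: ΔΔCt = (24.99−19.66) − (21.63−18.83) = 5.33 − 2.80 = 2.53; fold change = 2^-2.53 = 0.173
xhyC: ΔΔCt = (31.28−19.66) − (32.64−18.83) = 11.62 − 13.81 = -2.19; fold change = 2^2.19 = 4.563
rqbA has the largest |ΔΔCt| = 3.48.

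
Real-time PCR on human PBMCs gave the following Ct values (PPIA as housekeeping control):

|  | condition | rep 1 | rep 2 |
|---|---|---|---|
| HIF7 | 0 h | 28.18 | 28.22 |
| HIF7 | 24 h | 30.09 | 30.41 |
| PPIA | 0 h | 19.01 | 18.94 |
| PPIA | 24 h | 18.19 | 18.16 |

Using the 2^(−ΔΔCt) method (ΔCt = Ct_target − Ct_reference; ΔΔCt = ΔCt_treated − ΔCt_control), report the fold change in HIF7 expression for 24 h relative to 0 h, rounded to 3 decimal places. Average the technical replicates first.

0.139

Mean Ct: HIF7 0 h 28.200; HIF7 24 h 30.250; PPIA 0 h 18.975; PPIA 24 h 18.175
ΔCt(0 h) = 28.200 − 18.975 = 9.225
ΔCt(24 h) = 30.250 − 18.175 = 12.075
ΔΔCt = 12.075 − 9.225 = 2.850
Fold change = 2^(−2.850) = 0.1387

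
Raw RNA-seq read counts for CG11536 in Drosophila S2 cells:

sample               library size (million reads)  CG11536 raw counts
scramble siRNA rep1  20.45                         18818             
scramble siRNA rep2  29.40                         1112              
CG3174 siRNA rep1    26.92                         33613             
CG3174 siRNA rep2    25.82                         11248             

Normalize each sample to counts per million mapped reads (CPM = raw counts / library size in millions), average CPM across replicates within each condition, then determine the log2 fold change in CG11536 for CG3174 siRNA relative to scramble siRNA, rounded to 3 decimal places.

CPM(scramble siRNA rep1) = 18818 / 20.45 = 920.1956
CPM(scramble siRNA rep2) = 1112 / 29.40 = 37.8231
CPM(CG3174 siRNA rep1) = 33613 / 26.92 = 1248.6256
CPM(CG3174 siRNA rep2) = 11248 / 25.82 = 435.6313
mean CPM(scramble siRNA) = 479.0094; mean CPM(CG3174 siRNA) = 842.1284
Fold change = 842.1284 / 479.0094 = 1.75806
log2(1.75806) = 0.8140

0.814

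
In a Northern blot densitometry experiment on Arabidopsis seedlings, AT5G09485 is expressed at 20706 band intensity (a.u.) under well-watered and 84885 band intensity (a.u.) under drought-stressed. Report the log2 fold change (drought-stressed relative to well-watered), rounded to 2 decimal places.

2.04

Fold change = 84885 / 20706 = 4.0995
log2(4.0995) = 2.035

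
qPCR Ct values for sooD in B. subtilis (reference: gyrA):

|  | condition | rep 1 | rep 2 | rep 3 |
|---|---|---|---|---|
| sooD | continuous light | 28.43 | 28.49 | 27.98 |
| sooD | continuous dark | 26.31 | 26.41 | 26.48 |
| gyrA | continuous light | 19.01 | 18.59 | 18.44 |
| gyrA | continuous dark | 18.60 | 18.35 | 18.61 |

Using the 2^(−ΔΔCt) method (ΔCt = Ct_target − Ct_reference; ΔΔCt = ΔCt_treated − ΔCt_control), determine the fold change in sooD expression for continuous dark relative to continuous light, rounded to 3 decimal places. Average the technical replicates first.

Mean Ct: sooD continuous light 28.300; sooD continuous dark 26.400; gyrA continuous light 18.680; gyrA continuous dark 18.520
ΔCt(continuous light) = 28.300 − 18.680 = 9.620
ΔCt(continuous dark) = 26.400 − 18.520 = 7.880
ΔΔCt = 7.880 − 9.620 = -1.740
Fold change = 2^(−(-1.740)) = 2^1.740 = 3.3404

3.340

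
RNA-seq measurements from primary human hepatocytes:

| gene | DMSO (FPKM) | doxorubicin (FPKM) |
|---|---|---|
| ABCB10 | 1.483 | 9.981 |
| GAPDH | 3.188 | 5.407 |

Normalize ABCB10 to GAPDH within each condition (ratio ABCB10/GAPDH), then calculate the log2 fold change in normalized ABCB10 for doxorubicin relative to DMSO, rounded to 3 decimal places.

ABCB10/GAPDH (DMSO) = 1.483 / 3.188 = 0.46518
ABCB10/GAPDH (doxorubicin) = 9.981 / 5.407 = 1.8459
Fold change = 1.8459 / 0.46518 = 3.9682
log2(3.9682) = 1.9885

1.988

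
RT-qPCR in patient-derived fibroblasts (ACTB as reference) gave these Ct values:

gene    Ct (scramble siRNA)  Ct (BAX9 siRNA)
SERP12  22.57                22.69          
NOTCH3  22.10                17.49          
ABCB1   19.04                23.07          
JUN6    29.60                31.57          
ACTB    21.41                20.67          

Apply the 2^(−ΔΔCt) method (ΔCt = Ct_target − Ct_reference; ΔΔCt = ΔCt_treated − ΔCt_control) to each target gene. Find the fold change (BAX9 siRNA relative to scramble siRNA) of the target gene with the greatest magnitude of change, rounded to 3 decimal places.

0.037

SERP12: ΔΔCt = (22.69−20.67) − (22.57−21.41) = 2.02 − 1.16 = 0.86; fold change = 2^-0.86 = 0.551
NOTCH3: ΔΔCt = (17.49−20.67) − (22.10−21.41) = -3.18 − 0.69 = -3.87; fold change = 2^3.87 = 14.621
ABCB1: ΔΔCt = (23.07−20.67) − (19.04−21.41) = 2.40 − (-2.37) = 4.77; fold change = 2^-4.77 = 0.037
JUN6: ΔΔCt = (31.57−20.67) − (29.60−21.41) = 10.90 − 8.19 = 2.71; fold change = 2^-2.71 = 0.153
ABCB1 has the largest |ΔΔCt| = 4.77.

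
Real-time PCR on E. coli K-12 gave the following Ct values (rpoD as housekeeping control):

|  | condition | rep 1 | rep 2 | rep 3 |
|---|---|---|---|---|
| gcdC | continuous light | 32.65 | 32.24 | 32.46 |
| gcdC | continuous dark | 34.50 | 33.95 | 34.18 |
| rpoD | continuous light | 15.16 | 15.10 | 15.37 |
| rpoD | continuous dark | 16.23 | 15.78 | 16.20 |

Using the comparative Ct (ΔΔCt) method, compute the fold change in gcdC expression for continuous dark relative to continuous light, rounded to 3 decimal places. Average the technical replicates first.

Mean Ct: gcdC continuous light 32.450; gcdC continuous dark 34.210; rpoD continuous light 15.210; rpoD continuous dark 16.070
ΔCt(continuous light) = 32.450 − 15.210 = 17.240
ΔCt(continuous dark) = 34.210 − 16.070 = 18.140
ΔΔCt = 18.140 − 17.240 = 0.900
Fold change = 2^(−0.900) = 0.5359

0.536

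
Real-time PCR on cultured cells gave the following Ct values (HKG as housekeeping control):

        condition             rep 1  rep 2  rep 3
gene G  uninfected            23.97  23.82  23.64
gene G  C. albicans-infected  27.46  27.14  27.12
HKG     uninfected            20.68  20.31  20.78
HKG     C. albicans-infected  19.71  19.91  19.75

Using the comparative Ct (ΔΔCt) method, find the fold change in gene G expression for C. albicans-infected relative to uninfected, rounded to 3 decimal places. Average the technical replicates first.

Mean Ct: gene G uninfected 23.810; gene G C. albicans-infected 27.240; HKG uninfected 20.590; HKG C. albicans-infected 19.790
ΔCt(uninfected) = 23.810 − 20.590 = 3.220
ΔCt(C. albicans-infected) = 27.240 − 19.790 = 7.450
ΔΔCt = 7.450 − 3.220 = 4.230
Fold change = 2^(−4.230) = 0.0533

0.053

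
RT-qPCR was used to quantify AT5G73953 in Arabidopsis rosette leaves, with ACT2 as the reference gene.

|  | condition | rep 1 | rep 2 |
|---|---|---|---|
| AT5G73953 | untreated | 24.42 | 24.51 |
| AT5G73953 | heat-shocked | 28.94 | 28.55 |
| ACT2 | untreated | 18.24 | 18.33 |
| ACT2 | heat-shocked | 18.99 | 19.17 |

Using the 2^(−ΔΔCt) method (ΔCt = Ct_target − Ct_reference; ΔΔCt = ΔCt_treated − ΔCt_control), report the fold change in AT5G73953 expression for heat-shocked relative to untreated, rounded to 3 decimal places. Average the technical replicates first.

Mean Ct: AT5G73953 untreated 24.465; AT5G73953 heat-shocked 28.745; ACT2 untreated 18.285; ACT2 heat-shocked 19.080
ΔCt(untreated) = 24.465 − 18.285 = 6.180
ΔCt(heat-shocked) = 28.745 − 19.080 = 9.665
ΔΔCt = 9.665 − 6.180 = 3.485
Fold change = 2^(−3.485) = 0.0893

0.089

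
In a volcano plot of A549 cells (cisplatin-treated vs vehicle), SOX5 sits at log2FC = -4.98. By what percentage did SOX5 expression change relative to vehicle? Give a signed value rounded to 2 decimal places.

Fold change = 2^(-4.98) = 0.0317
Percent change = (FC − 1) × 100% = (0.0317 − 1) × 100 = -96.83%

-96.83%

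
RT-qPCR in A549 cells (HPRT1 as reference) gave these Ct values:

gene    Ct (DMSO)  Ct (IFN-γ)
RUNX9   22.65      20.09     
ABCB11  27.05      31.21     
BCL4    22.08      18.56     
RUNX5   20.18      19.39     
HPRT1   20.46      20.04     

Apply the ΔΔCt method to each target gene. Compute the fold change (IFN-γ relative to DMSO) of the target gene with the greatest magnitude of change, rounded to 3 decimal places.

0.042

RUNX9: ΔΔCt = (20.09−20.04) − (22.65−20.46) = 0.05 − 2.19 = -2.14; fold change = 2^2.14 = 4.408
ABCB11: ΔΔCt = (31.21−20.04) − (27.05−20.46) = 11.17 − 6.59 = 4.58; fold change = 2^-4.58 = 0.042
BCL4: ΔΔCt = (18.56−20.04) − (22.08−20.46) = -1.48 − 1.62 = -3.10; fold change = 2^3.10 = 8.574
RUNX5: ΔΔCt = (19.39−20.04) − (20.18−20.46) = -0.65 − (-0.28) = -0.37; fold change = 2^0.37 = 1.292
ABCB11 has the largest |ΔΔCt| = 4.58.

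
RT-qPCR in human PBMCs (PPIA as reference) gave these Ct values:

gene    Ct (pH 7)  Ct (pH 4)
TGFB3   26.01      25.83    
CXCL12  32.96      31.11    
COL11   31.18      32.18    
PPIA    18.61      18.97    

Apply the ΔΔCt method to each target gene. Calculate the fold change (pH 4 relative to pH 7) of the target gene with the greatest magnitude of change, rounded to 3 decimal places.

TGFB3: ΔΔCt = (25.83−18.97) − (26.01−18.61) = 6.86 − 7.40 = -0.54; fold change = 2^0.54 = 1.454
CXCL12: ΔΔCt = (31.11−18.97) − (32.96−18.61) = 12.14 − 14.35 = -2.21; fold change = 2^2.21 = 4.627
COL11: ΔΔCt = (32.18−18.97) − (31.18−18.61) = 13.21 − 12.57 = 0.64; fold change = 2^-0.64 = 0.642
CXCL12 has the largest |ΔΔCt| = 2.21.

4.627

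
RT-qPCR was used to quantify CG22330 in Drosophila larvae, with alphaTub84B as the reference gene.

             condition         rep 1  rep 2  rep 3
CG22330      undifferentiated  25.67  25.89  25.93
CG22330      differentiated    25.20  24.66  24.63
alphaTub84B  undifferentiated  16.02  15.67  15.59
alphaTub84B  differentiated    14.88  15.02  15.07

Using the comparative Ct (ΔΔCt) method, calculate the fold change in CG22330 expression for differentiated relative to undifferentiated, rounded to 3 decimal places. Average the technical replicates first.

1.173

Mean Ct: CG22330 undifferentiated 25.830; CG22330 differentiated 24.830; alphaTub84B undifferentiated 15.760; alphaTub84B differentiated 14.990
ΔCt(undifferentiated) = 25.830 − 15.760 = 10.070
ΔCt(differentiated) = 24.830 − 14.990 = 9.840
ΔΔCt = 9.840 − 10.070 = -0.230
Fold change = 2^(−(-0.230)) = 2^0.230 = 1.1728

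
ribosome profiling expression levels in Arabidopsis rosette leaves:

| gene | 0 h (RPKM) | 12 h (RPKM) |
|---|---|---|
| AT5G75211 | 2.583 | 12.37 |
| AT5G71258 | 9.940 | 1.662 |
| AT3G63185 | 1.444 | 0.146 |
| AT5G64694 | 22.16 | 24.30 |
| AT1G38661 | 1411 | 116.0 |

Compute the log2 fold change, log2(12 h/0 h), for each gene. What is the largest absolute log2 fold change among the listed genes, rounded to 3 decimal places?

3.605

log2(12.37/2.583) = 2.260  (AT5G75211)
log2(1.662/9.940) = -2.580  (AT5G71258)
log2(0.146/1.444) = -3.306  (AT3G63185)
log2(24.30/22.16) = 0.133  (AT5G64694)
log2(116.0/1411) = -3.605  (AT1G38661)
The largest magnitude belongs to AT1G38661.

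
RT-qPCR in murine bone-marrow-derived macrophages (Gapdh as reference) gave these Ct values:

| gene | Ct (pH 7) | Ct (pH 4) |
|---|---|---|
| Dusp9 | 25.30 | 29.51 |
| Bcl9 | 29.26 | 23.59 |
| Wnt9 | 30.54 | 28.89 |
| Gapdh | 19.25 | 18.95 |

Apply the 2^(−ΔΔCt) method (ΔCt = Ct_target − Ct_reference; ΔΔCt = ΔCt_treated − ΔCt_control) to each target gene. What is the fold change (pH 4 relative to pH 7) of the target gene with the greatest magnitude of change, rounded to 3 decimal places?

41.355

Dusp9: ΔΔCt = (29.51−18.95) − (25.30−19.25) = 10.56 − 6.05 = 4.51; fold change = 2^-4.51 = 0.044
Bcl9: ΔΔCt = (23.59−18.95) − (29.26−19.25) = 4.64 − 10.01 = -5.37; fold change = 2^5.37 = 41.355
Wnt9: ΔΔCt = (28.89−18.95) − (30.54−19.25) = 9.94 − 11.29 = -1.35; fold change = 2^1.35 = 2.549
Bcl9 has the largest |ΔΔCt| = 5.37.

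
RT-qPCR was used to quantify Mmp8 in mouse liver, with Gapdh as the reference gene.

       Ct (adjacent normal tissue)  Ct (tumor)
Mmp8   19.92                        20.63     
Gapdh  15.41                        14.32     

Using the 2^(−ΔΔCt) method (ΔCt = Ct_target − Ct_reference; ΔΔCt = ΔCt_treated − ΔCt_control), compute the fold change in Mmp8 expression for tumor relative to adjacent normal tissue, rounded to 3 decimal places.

ΔCt(adjacent normal tissue) = 19.920 − 15.410 = 4.510
ΔCt(tumor) = 20.630 − 14.320 = 6.310
ΔΔCt = 6.310 − 4.510 = 1.800
Fold change = 2^(−1.800) = 0.2872

0.287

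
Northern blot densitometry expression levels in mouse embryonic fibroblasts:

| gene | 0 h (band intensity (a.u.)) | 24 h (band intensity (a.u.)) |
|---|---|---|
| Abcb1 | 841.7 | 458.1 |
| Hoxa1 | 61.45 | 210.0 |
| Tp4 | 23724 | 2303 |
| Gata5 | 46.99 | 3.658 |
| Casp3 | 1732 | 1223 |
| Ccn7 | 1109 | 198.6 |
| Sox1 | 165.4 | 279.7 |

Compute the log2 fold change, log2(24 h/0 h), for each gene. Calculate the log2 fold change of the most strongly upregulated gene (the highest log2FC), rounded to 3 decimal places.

log2(458.1/841.7) = -0.878  (Abcb1)
log2(210.0/61.45) = 1.773  (Hoxa1)
log2(2303/23724) = -3.365  (Tp4)
log2(3.658/46.99) = -3.683  (Gata5)
log2(1223/1732) = -0.502  (Casp3)
log2(198.6/1109) = -2.481  (Ccn7)
log2(279.7/165.4) = 0.758  (Sox1)
Hoxa1 is most strongly upregulated.

1.773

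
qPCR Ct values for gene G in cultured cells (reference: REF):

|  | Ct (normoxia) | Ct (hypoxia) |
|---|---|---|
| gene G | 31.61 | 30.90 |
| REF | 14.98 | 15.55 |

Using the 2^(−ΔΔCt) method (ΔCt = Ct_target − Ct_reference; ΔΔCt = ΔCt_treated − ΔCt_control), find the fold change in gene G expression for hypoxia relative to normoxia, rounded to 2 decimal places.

ΔCt(normoxia) = 31.610 − 14.980 = 16.630
ΔCt(hypoxia) = 30.900 − 15.550 = 15.350
ΔΔCt = 15.350 − 16.630 = -1.280
Fold change = 2^(−(-1.280)) = 2^1.280 = 2.428

2.43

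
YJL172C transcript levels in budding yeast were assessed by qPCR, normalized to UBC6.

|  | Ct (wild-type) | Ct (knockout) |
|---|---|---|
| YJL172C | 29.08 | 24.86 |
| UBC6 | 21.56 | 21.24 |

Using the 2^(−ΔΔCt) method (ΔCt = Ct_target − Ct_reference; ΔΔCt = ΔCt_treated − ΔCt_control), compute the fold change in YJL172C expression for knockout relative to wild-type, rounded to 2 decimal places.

14.93

ΔCt(wild-type) = 29.080 − 21.560 = 7.520
ΔCt(knockout) = 24.860 − 21.240 = 3.620
ΔΔCt = 3.620 − 7.520 = -3.900
Fold change = 2^(−(-3.900)) = 2^3.900 = 14.929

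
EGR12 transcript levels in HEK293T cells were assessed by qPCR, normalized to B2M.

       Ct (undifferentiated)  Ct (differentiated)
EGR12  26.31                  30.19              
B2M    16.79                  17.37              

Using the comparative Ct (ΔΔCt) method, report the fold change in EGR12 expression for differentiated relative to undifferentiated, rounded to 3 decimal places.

0.102

ΔCt(undifferentiated) = 26.310 − 16.790 = 9.520
ΔCt(differentiated) = 30.190 − 17.370 = 12.820
ΔΔCt = 12.820 − 9.520 = 3.300
Fold change = 2^(−3.300) = 0.1015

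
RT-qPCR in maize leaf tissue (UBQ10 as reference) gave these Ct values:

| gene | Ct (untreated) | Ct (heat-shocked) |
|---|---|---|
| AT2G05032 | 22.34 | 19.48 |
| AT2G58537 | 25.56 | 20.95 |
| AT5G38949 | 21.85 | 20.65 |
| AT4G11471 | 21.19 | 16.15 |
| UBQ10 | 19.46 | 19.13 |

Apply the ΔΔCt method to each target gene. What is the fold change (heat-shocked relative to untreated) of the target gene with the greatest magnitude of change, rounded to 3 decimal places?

AT2G05032: ΔΔCt = (19.48−19.13) − (22.34−19.46) = 0.35 − 2.88 = -2.53; fold change = 2^2.53 = 5.776
AT2G58537: ΔΔCt = (20.95−19.13) − (25.56−19.46) = 1.82 − 6.10 = -4.28; fold change = 2^4.28 = 19.427
AT5G38949: ΔΔCt = (20.65−19.13) − (21.85−19.46) = 1.52 − 2.39 = -0.87; fold change = 2^0.87 = 1.828
AT4G11471: ΔΔCt = (16.15−19.13) − (21.19−19.46) = -2.98 − 1.73 = -4.71; fold change = 2^4.71 = 26.173
AT4G11471 has the largest |ΔΔCt| = 4.71.

26.173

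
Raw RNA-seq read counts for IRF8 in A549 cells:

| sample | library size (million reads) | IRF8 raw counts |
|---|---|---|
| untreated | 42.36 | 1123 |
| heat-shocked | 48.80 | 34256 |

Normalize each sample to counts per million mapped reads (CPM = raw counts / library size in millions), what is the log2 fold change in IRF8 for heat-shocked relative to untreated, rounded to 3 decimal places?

CPM(untreated) = 1123 / 42.36 = 26.5109
CPM(heat-shocked) = 34256 / 48.80 = 701.9672
Fold change = 701.9672 / 26.5109 = 26.47848
log2(26.47848) = 4.7267

4.727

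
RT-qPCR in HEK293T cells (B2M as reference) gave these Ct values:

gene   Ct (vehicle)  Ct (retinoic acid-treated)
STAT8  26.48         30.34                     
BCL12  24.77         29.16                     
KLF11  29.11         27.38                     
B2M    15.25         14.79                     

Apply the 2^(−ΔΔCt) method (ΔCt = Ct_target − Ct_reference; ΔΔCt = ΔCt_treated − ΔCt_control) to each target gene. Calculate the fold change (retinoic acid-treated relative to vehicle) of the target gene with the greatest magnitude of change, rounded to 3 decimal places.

0.035

STAT8: ΔΔCt = (30.34−14.79) − (26.48−15.25) = 15.55 − 11.23 = 4.32; fold change = 2^-4.32 = 0.050
BCL12: ΔΔCt = (29.16−14.79) − (24.77−15.25) = 14.37 − 9.52 = 4.85; fold change = 2^-4.85 = 0.035
KLF11: ΔΔCt = (27.38−14.79) − (29.11−15.25) = 12.59 − 13.86 = -1.27; fold change = 2^1.27 = 2.412
BCL12 has the largest |ΔΔCt| = 4.85.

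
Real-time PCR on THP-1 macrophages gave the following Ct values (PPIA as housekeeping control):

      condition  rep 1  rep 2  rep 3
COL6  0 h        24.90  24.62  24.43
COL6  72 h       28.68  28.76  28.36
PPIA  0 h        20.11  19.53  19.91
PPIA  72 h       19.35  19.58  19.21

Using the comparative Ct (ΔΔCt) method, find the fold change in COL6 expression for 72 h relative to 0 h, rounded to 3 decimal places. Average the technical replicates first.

Mean Ct: COL6 0 h 24.650; COL6 72 h 28.600; PPIA 0 h 19.850; PPIA 72 h 19.380
ΔCt(0 h) = 24.650 − 19.850 = 4.800
ΔCt(72 h) = 28.600 − 19.380 = 9.220
ΔΔCt = 9.220 − 4.800 = 4.420
Fold change = 2^(−4.420) = 0.0467

0.047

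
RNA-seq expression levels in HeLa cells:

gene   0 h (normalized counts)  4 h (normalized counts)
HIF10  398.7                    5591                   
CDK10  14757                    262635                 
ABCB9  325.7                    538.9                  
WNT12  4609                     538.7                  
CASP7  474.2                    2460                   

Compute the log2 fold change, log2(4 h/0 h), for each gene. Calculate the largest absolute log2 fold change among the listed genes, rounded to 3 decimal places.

4.154

log2(5591/398.7) = 3.810  (HIF10)
log2(262635/14757) = 4.154  (CDK10)
log2(538.9/325.7) = 0.726  (ABCB9)
log2(538.7/4609) = -3.097  (WNT12)
log2(2460/474.2) = 2.375  (CASP7)
The largest magnitude belongs to CDK10.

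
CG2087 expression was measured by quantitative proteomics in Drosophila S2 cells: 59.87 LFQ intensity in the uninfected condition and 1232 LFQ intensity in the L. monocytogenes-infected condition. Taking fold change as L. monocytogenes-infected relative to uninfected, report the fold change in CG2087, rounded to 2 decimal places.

Fold change = 1232 / 59.87 = 20.578
CG2087 is upregulated.

20.58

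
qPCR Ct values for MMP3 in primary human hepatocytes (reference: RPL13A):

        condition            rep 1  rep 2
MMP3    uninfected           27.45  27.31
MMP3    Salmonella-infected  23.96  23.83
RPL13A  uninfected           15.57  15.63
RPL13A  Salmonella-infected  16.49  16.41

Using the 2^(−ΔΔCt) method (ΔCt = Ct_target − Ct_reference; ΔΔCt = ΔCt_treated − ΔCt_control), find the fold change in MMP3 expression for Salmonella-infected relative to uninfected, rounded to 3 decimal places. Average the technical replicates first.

Mean Ct: MMP3 uninfected 27.380; MMP3 Salmonella-infected 23.895; RPL13A uninfected 15.600; RPL13A Salmonella-infected 16.450
ΔCt(uninfected) = 27.380 − 15.600 = 11.780
ΔCt(Salmonella-infected) = 23.895 − 16.450 = 7.445
ΔΔCt = 7.445 − 11.780 = -4.335
Fold change = 2^(−(-4.335)) = 2^4.335 = 20.1820

20.182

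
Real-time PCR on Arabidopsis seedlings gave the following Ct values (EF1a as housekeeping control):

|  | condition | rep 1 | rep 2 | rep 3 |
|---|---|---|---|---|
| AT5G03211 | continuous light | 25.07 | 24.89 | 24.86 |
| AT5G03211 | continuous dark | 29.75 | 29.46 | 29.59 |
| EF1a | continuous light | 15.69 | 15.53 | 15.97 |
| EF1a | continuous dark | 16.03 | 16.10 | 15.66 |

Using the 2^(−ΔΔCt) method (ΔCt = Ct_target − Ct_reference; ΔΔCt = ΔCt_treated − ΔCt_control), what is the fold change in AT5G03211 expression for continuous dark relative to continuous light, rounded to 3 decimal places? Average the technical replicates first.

0.045

Mean Ct: AT5G03211 continuous light 24.940; AT5G03211 continuous dark 29.600; EF1a continuous light 15.730; EF1a continuous dark 15.930
ΔCt(continuous light) = 24.940 − 15.730 = 9.210
ΔCt(continuous dark) = 29.600 − 15.930 = 13.670
ΔΔCt = 13.670 − 9.210 = 4.460
Fold change = 2^(−4.460) = 0.0454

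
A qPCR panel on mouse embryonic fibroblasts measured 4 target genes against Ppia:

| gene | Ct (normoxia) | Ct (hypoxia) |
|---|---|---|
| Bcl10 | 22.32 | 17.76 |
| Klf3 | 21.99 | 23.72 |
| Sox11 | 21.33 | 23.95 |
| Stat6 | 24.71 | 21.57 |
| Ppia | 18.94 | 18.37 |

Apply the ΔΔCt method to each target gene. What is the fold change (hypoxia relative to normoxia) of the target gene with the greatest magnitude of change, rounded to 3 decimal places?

15.889

Bcl10: ΔΔCt = (17.76−18.37) − (22.32−18.94) = -0.61 − 3.38 = -3.99; fold change = 2^3.99 = 15.889
Klf3: ΔΔCt = (23.72−18.37) − (21.99−18.94) = 5.35 − 3.05 = 2.30; fold change = 2^-2.30 = 0.203
Sox11: ΔΔCt = (23.95−18.37) − (21.33−18.94) = 5.58 − 2.39 = 3.19; fold change = 2^-3.19 = 0.110
Stat6: ΔΔCt = (21.57−18.37) − (24.71−18.94) = 3.20 − 5.77 = -2.57; fold change = 2^2.57 = 5.938
Bcl10 has the largest |ΔΔCt| = 3.99.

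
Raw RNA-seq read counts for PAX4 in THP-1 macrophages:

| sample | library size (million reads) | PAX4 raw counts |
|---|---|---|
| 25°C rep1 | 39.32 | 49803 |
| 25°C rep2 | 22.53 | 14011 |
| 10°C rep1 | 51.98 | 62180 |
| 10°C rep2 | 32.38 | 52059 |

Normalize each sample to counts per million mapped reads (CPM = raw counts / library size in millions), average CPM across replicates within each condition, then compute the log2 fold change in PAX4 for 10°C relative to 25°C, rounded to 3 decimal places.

CPM(25°C rep1) = 49803 / 39.32 = 1266.6073
CPM(25°C rep2) = 14011 / 22.53 = 621.8819
CPM(10°C rep1) = 62180 / 51.98 = 1196.2293
CPM(10°C rep2) = 52059 / 32.38 = 1607.7517
mean CPM(25°C) = 944.2446; mean CPM(10°C) = 1401.9905
Fold change = 1401.9905 / 944.2446 = 1.48477
log2(1.48477) = 0.5702

0.570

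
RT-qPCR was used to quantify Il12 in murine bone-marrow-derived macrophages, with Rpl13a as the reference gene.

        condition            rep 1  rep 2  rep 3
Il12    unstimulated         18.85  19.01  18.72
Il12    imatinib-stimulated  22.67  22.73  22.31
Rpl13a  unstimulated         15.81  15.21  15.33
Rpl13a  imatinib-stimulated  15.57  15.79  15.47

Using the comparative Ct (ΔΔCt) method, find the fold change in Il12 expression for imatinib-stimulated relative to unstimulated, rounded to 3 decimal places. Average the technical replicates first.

Mean Ct: Il12 unstimulated 18.860; Il12 imatinib-stimulated 22.570; Rpl13a unstimulated 15.450; Rpl13a imatinib-stimulated 15.610
ΔCt(unstimulated) = 18.860 − 15.450 = 3.410
ΔCt(imatinib-stimulated) = 22.570 − 15.610 = 6.960
ΔΔCt = 6.960 − 3.410 = 3.550
Fold change = 2^(−3.550) = 0.0854

0.085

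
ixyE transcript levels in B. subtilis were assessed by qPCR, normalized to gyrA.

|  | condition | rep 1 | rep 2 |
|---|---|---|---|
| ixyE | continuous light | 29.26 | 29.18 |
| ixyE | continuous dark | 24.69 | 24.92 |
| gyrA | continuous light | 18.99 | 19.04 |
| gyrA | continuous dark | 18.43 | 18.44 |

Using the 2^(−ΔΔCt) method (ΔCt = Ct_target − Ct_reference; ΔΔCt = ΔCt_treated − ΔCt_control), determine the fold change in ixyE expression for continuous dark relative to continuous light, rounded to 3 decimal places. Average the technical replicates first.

14.271

Mean Ct: ixyE continuous light 29.220; ixyE continuous dark 24.805; gyrA continuous light 19.015; gyrA continuous dark 18.435
ΔCt(continuous light) = 29.220 − 19.015 = 10.205
ΔCt(continuous dark) = 24.805 − 18.435 = 6.370
ΔΔCt = 6.370 − 10.205 = -3.835
Fold change = 2^(−(-3.835)) = 2^3.835 = 14.2709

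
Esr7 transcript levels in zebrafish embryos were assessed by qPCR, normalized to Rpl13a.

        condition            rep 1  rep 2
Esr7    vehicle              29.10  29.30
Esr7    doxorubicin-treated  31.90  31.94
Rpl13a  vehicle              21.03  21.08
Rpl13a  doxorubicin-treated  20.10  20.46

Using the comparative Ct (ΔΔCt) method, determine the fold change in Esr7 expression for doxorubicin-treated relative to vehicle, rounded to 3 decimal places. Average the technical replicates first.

Mean Ct: Esr7 vehicle 29.200; Esr7 doxorubicin-treated 31.920; Rpl13a vehicle 21.055; Rpl13a doxorubicin-treated 20.280
ΔCt(vehicle) = 29.200 − 21.055 = 8.145
ΔCt(doxorubicin-treated) = 31.920 − 20.280 = 11.640
ΔΔCt = 11.640 − 8.145 = 3.495
Fold change = 2^(−3.495) = 0.0887

0.089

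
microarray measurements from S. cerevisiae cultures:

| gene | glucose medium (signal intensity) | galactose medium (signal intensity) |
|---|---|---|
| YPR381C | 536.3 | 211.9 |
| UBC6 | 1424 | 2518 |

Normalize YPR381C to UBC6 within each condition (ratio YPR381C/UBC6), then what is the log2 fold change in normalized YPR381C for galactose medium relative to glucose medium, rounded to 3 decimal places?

-2.162

YPR381C/UBC6 (glucose medium) = 536.3 / 1424 = 0.37662
YPR381C/UBC6 (galactose medium) = 211.9 / 2518 = 0.084154
Fold change = 0.084154 / 0.37662 = 0.2234
log2(0.2234) = -2.1620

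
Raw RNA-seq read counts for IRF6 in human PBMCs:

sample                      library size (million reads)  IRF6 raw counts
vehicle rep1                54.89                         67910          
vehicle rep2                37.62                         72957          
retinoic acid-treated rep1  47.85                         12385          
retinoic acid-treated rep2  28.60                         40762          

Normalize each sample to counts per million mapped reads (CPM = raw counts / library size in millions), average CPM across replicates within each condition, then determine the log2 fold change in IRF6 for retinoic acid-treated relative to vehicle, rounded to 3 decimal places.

-0.915

CPM(vehicle rep1) = 67910 / 54.89 = 1237.2017
CPM(vehicle rep2) = 72957 / 37.62 = 1939.3142
CPM(retinoic acid-treated rep1) = 12385 / 47.85 = 258.8297
CPM(retinoic acid-treated rep2) = 40762 / 28.60 = 1425.2448
mean CPM(vehicle) = 1588.2579; mean CPM(retinoic acid-treated) = 842.0372
Fold change = 842.0372 / 1588.2579 = 0.53016
log2(0.53016) = -0.9155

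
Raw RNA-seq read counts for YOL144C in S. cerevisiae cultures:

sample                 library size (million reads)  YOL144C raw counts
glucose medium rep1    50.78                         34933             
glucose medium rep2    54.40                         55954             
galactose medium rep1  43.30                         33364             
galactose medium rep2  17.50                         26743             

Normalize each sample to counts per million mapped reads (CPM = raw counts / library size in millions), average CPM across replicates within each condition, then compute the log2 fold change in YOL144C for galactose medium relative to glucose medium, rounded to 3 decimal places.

CPM(glucose medium rep1) = 34933 / 50.78 = 687.9283
CPM(glucose medium rep2) = 55954 / 54.40 = 1028.5662
CPM(galactose medium rep1) = 33364 / 43.30 = 770.5312
CPM(galactose medium rep2) = 26743 / 17.50 = 1528.1714
mean CPM(glucose medium) = 858.2472; mean CPM(galactose medium) = 1149.3513
Fold change = 1149.3513 / 858.2472 = 1.33918
log2(1.33918) = 0.4214

0.421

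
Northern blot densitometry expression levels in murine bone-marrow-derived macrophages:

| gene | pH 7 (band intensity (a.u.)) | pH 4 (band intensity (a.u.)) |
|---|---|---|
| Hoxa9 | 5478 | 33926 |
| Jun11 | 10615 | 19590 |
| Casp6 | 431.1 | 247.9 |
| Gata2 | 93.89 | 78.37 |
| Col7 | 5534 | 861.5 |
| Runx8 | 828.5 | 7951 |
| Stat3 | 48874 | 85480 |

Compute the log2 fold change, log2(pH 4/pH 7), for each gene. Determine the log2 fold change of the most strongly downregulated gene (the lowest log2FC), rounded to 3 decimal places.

log2(33926/5478) = 2.631  (Hoxa9)
log2(19590/10615) = 0.884  (Jun11)
log2(247.9/431.1) = -0.798  (Casp6)
log2(78.37/93.89) = -0.261  (Gata2)
log2(861.5/5534) = -2.683  (Col7)
log2(7951/828.5) = 3.263  (Runx8)
log2(85480/48874) = 0.807  (Stat3)
Col7 is most strongly downregulated.

-2.683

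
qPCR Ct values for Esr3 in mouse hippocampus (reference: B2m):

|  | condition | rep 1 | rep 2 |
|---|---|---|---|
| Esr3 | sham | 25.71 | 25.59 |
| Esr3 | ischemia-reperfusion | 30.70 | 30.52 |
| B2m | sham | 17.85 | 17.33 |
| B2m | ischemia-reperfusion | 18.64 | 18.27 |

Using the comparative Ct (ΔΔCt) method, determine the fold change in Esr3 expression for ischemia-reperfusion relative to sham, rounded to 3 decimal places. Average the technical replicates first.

Mean Ct: Esr3 sham 25.650; Esr3 ischemia-reperfusion 30.610; B2m sham 17.590; B2m ischemia-reperfusion 18.455
ΔCt(sham) = 25.650 − 17.590 = 8.060
ΔCt(ischemia-reperfusion) = 30.610 − 18.455 = 12.155
ΔΔCt = 12.155 − 8.060 = 4.095
Fold change = 2^(−4.095) = 0.0585

0.059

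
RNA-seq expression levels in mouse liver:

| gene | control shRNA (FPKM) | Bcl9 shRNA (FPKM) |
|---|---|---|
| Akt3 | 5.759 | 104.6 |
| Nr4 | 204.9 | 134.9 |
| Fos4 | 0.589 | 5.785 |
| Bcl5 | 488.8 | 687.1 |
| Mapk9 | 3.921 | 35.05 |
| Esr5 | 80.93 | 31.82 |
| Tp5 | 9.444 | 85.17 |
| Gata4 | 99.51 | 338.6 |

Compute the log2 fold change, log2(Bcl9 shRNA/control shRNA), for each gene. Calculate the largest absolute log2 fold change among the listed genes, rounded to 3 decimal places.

log2(104.6/5.759) = 4.183  (Akt3)
log2(134.9/204.9) = -0.603  (Nr4)
log2(5.785/0.589) = 3.296  (Fos4)
log2(687.1/488.8) = 0.491  (Bcl5)
log2(35.05/3.921) = 3.160  (Mapk9)
log2(31.82/80.93) = -1.347  (Esr5)
log2(85.17/9.444) = 3.173  (Tp5)
log2(338.6/99.51) = 1.767  (Gata4)
The largest magnitude belongs to Akt3.

4.183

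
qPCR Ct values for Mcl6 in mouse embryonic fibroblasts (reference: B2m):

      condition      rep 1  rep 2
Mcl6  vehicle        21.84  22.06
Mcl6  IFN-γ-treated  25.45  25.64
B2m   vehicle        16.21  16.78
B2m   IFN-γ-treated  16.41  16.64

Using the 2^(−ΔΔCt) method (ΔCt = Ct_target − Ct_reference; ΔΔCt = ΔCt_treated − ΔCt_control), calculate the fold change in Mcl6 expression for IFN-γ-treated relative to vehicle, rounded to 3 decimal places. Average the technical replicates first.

0.084

Mean Ct: Mcl6 vehicle 21.950; Mcl6 IFN-γ-treated 25.545; B2m vehicle 16.495; B2m IFN-γ-treated 16.525
ΔCt(vehicle) = 21.950 − 16.495 = 5.455
ΔCt(IFN-γ-treated) = 25.545 − 16.525 = 9.020
ΔΔCt = 9.020 − 5.455 = 3.565
Fold change = 2^(−3.565) = 0.0845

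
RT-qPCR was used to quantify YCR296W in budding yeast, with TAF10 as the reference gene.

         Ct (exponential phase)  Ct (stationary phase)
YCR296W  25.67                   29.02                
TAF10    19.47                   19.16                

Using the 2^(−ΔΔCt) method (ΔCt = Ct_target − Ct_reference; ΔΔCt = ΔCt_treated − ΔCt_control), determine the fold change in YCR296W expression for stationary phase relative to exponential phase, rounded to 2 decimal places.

0.08

ΔCt(exponential phase) = 25.670 − 19.470 = 6.200
ΔCt(stationary phase) = 29.020 − 19.160 = 9.860
ΔΔCt = 9.860 − 6.200 = 3.660
Fold change = 2^(−3.660) = 0.079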